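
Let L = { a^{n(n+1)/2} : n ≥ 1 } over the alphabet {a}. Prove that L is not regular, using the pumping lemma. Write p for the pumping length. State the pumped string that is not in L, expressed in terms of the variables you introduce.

Toward a contradiction, assume L is regular with pumping length p.
Take w = a^{p(p+1)/2} ∈ L with |w| = p(p+1)/2 ≥ p.
Write w = xyz as guaranteed by the lemma, with |xy| ≤ p and y is nonempty.
Then y = a^k for some k with 1 ≤ k ≤ p.
Pump with i = 2: xy^2z = a^{p(p+1)/2+k}. Since 1 ≤ k ≤ p, p(p+1)/2 < p(p+1)/2+k ≤ p(p+1)/2+p < (p+1)(p+2)/2, so p(p+1)/2+k is strictly between consecutive triangular numbers. So xy^2z ∉ L.
This is a contradiction; hence L is not regular.

a^{p(p+1)/2+k}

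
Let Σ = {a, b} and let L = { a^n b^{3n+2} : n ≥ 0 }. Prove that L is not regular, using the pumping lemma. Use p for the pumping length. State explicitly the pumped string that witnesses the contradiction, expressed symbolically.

Suppose for contradiction that L is regular, and let p be the pumping length.
Take w = a^p b^{3p+2}. Then w ∈ L and |w| = 4p+2 ≥ p.
The pumping lemma gives a decomposition w = xyz where |xy| ≤ p and |y| ≥ 1.
Because |xy| ≤ p and w begins with p copies of a, we have y = a^k with 1 ≤ k ≤ p.
Pump with i = 2: xy^2z = a^{p+k} b^{3p+2}. For this to lie in L we would need 3p+2 = 3(p+k)+2, which forces k = 0. But k ≥ 1, so xy^2z ∉ L.
This contradicts the pumping lemma, so L is not regular.

a^{p+k} b^{3p+2}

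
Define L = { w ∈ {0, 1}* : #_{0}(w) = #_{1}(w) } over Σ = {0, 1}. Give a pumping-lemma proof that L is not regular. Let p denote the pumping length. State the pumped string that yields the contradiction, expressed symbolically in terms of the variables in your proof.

0^{p+k} 1^p

Suppose for contradiction that L is regular, and let p be the pumping length.
Choose w = 0^p 1^p ∈ L with |w| = 2p ≥ p.
The pumping lemma gives a decomposition w = xyz where |xy| ≤ p and |y| ≥ 1.
Because |xy| ≤ p and w begins with p copies of 0, we have y = 0^k with 1 ≤ k ≤ p.
Pump with i = 2: xy^2z = 0^{p+k} 1^p has p+k occurrences of 0 but only p of 1. Since k ≥ 1 the counts differ, so xy^2z ∉ L.
Contradiction. Therefore L is not regular.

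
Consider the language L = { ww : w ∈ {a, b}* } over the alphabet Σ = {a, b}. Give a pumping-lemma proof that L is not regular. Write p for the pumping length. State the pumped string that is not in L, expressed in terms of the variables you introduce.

Assume L is regular; let p be its pumping constant.
Take w = a^p b^p a^p b^p = uu where u = a^pb^p; then w ∈ L and |w| = 4p ≥ p.
By the pumping lemma, w = xyz with |xy| ≤ p and |y| > 0.
Since the first p symbols of w are all a's and |xy| ≤ p, y lies entirely in the leading a-block: y = a^k for some k with 1 ≤ k ≤ p.
Pump with i = 2: xy^2z = a^{p+k} b^p a^p b^p, of length 4p+k. Suppose this equals vv. The string starts with a and ends with b, so v does too; thus the boundary between the two copies of v is a b→a transition. There is exactly one such transition, at position 2p+k, so |v| = 2p+k and |vv| = 4p+2k ≠ 4p+k since k ≥ 1. So xy^2z ∉ L.
Contradiction. Therefore L is not regular.

a^{p+k} b^p a^p b^p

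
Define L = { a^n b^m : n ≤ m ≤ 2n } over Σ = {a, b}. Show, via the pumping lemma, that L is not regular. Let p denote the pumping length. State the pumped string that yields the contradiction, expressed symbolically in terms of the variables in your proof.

Assume L is regular; let p be its pumping constant.
Take w = a^p b^p ∈ L (since p ≤ p ≤ 2p), with |w| = 2p ≥ p.
The pumping lemma gives a decomposition w = xyz where |xy| ≤ p and |y| ≥ 1.
Because |xy| ≤ p and w begins with p copies of a, we have y = a^k with 1 ≤ k ≤ p.
Pump with i = 2: xy^2z = a^{p+k} b^p. Now n = p+k > p = m, so the condition n ≤ m fails. Thus xy^2z ∉ L.
This is a contradiction; hence L is not regular.

a^{p+k} b^p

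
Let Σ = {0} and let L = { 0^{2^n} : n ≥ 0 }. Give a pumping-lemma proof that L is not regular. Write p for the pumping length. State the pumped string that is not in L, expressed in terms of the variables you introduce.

0^{2^p+k}

Toward a contradiction, assume L is regular with pumping length p.
Take w = 0^{2^p} ∈ L with |w| = 2^p ≥ p.
By the pumping lemma, w = xyz with |xy| ≤ p and |y| > 0.
Then y = 0^k for some k with 1 ≤ k ≤ p.
Pump with i = 2: xy^2z = 0^{2^p+k}. Since 1 ≤ k ≤ p < 2^p, we have 2^p < 2^p+k < 2^{p+1}, so 2^p+k is not a power of 2. So xy^2z ∉ L.
Contradiction. Therefore L is not regular.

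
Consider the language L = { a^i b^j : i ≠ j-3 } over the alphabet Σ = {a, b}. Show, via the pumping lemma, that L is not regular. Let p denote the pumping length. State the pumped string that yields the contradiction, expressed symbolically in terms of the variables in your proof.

a^{p+p!} b^{p+p!+3}

Toward a contradiction, assume L is regular with pumping length p.
Choose w = a^p b^{p+p!+3}. Since p ≠ (p+p!+3)-3 = p+p!, w ∈ L; and |w| ≥ p.
The pumping lemma gives a decomposition w = xyz where |xy| ≤ p and y is nonempty.
The first p characters of w are a's, so xy (and hence y) consists only of a's. Write y = a^k, 1 ≤ k ≤ p.
Since 1 ≤ k ≤ p, k divides p!; set t = 1 + p!/k. Then xy^t z has p + (p!/k)·k = p + p! copies of a. Now the a-count is p+p! and (b-count)-3 = (p+p!+3)-3 = p+p!, so i ≠ j-3 fails. So xy^t z = a^{p+p!} b^{p+p!+3} ∉ L.
This contradicts the pumping lemma, so L is not regular.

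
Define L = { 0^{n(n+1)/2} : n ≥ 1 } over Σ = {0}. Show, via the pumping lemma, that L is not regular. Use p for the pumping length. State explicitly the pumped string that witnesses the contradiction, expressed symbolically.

Assume L is regular. Let p be the pumping length given by the pumping lemma.
Take w = 0^{p(p+1)/2} ∈ L with |w| = p(p+1)/2 ≥ p.
By the pumping lemma, w = xyz with |xy| ≤ p and |y| > 0.
Then y = 0^k for some k with 1 ≤ k ≤ p.
Pump with i = 2: xy^2z = 0^{p(p+1)/2+k}. Since 1 ≤ k ≤ p, p(p+1)/2 < p(p+1)/2+k ≤ p(p+1)/2+p < (p+1)(p+2)/2, so p(p+1)/2+k is strictly between consecutive triangular numbers. So xy^2z ∉ L.
Contradiction. Therefore L is not regular.

0^{p(p+1)/2+k}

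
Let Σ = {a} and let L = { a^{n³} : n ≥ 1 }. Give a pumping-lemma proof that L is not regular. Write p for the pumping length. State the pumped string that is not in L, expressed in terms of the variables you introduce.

Toward a contradiction, assume L is regular with pumping length p.
Take w = a^{p³} ∈ L with |w| = p³ ≥ p.
Write w = xyz as guaranteed by the lemma, with |xy| ≤ p and |y| ≥ 1.
Then y = a^k for some k with 1 ≤ k ≤ p.
Pump with i = 2: xy^2z = a^{p³+k}. Since 1 ≤ k ≤ p, p³ < p³+k ≤ p³+p < p³+3p²+3p+1 = (p+1)³, so p³+k is not a perfect cube. So xy^2z ∉ L.
This contradicts the pumping lemma, so L is not regular.

a^{p³+k}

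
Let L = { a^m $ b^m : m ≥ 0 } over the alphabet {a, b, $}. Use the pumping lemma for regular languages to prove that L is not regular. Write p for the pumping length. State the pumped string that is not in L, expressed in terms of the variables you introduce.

Assume L is regular; let p be its pumping constant.
Take w = a^p $ b^p ∈ L with |w| = 2p+1 ≥ p.
The pumping lemma gives a decomposition w = xyz where |xy| ≤ p and |y| ≥ 1.
Because |xy| ≤ p and w begins with p copies of a, we have y = a^k with 1 ≤ k ≤ p.
Pump with i = 2: xy^2z = a^{p+k} $ b^p, which would require p+k = p. But k ≥ 1, so xy^2z ∉ L.
This contradicts the pumping lemma, so L is not regular.

a^{p+k} $ b^p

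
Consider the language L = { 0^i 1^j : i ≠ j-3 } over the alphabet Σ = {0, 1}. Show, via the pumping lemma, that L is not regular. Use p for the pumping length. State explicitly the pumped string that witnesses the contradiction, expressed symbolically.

0^{p+p!} 1^{p+p!+3}

Assume L is regular. Let p be the pumping length given by the pumping lemma.
Choose w = 0^p 1^{p+p!+3}. Since p ≠ (p+p!+3)-3 = p+p!, w ∈ L; and |w| ≥ p.
By the pumping lemma, w = xyz with |xy| ≤ p and y is nonempty.
Since the first p symbols of w are all 0's and |xy| ≤ p, y lies entirely in the leading 0-block: y = 0^k for some k with 1 ≤ k ≤ p.
Since 1 ≤ k ≤ p, k divides p!; set t = 1 + p!/k. Then xy^t z has p + (p!/k)·k = p + p! copies of 0. Now the 0-count is p+p! and (1-count)-3 = (p+p!+3)-3 = p+p!, so i ≠ j-3 fails. So xy^t z = 0^{p+p!} 1^{p+p!+3} ∉ L.
This is a contradiction; hence L is not regular.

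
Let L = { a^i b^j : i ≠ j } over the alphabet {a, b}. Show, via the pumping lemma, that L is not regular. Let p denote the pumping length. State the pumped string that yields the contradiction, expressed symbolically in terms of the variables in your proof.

a^{p+p!} b^{p+p!}

Suppose for contradiction that L is regular, and let p be the pumping length.
Choose w = a^p b^{p+p!}. Since p ≠ p+p!, w ∈ L; and |w| ≥ p.
Write w = xyz as guaranteed by the lemma, with |xy| ≤ p and |y| ≥ 1.
The first p characters of w are a's, so xy (and hence y) consists only of a's. Write y = a^k, 1 ≤ k ≤ p.
Since 1 ≤ k ≤ p, k divides p!; set t = 1 + p!/k. Then xy^t z has p + (p!/k)·k = p + p! copies of a. Now the a-count equals the b-count, so i ≠ j fails. So xy^t z = a^{p+p!} b^{p+p!} ∉ L.
This contradicts the pumping lemma, so L is not regular.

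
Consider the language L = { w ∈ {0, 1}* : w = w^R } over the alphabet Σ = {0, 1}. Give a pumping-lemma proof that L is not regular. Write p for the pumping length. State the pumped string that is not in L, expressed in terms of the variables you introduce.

0^{p+k} 1 0^p

Toward a contradiction, assume L is regular with pumping length p.
Take w = 0^p 1 0^p, a palindrome of length 2p+1 ≥ p.
Write w = xyz as guaranteed by the lemma, with |xy| ≤ p and |y| > 0.
The first p characters of w are 0's, so xy (and hence y) consists only of 0's. Write y = 0^k, 1 ≤ k ≤ p.
Pump with i = 2: xy^2z = 0^{p+k} 1 0^p. Its reverse is 0^p 1 0^{p+k}, which differs from xy^2z since k ≥ 1. So xy^2z is not a palindrome and xy^2z ∉ L.
Contradiction. Therefore L is not regular.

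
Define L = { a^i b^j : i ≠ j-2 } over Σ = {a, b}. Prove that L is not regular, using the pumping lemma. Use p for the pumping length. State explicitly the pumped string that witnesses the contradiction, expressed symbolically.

a^{p+p!} b^{p+p!+2}

Assume L is regular; let p be its pumping constant.
Choose w = a^p b^{p+p!+2}. Since p ≠ (p+p!+2)-2 = p+p!, w ∈ L; and |w| ≥ p.
The pumping lemma gives a decomposition w = xyz where |xy| ≤ p and |y| > 0.
Because |xy| ≤ p and w begins with p copies of a, we have y = a^k with 1 ≤ k ≤ p.
Since 1 ≤ k ≤ p, k divides p!; set t = 1 + p!/k. Then xy^t z has p + (p!/k)·k = p + p! copies of a. Now the a-count is p+p! and (b-count)-2 = (p+p!+2)-2 = p+p!, so i ≠ j-2 fails. So xy^t z = a^{p+p!} b^{p+p!+2} ∉ L.
This contradicts the pumping lemma, so L is not regular.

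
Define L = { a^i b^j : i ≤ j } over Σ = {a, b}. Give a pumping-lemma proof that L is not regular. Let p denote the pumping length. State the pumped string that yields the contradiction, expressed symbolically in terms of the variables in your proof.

Assume L is regular. Let p be the pumping length given by the pumping lemma.
Choose w = a^p b^p ∈ L, with |w| = 2p ≥ p.
The pumping lemma gives a decomposition w = xyz where |xy| ≤ p and |y| > 0.
Since the first p symbols of w are all a's and |xy| ≤ p, y lies entirely in the leading a-block: y = a^k for some k with 1 ≤ k ≤ p.
Consider xy^2z = a^{p+k} b^p. Since k ≥ 1, the a-count p+k exceeds the b-count p, so i ≤ j fails; thus xy^2z ∉ L.
This contradicts the pumping lemma, so L is not regular.

a^{p+k} b^p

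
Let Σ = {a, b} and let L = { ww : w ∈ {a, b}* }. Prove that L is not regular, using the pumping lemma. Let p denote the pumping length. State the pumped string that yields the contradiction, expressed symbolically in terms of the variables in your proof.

a^{p+k} b^p a^p b^p

Assume L is regular. Let p be the pumping length given by the pumping lemma.
Take w = a^p b^p a^p b^p = uu where u = a^pb^p; then w ∈ L and |w| = 4p ≥ p.
By the pumping lemma, w = xyz with |xy| ≤ p and |y| > 0.
Because |xy| ≤ p and w begins with p copies of a, we have y = a^k with 1 ≤ k ≤ p.
Pump with i = 2: xy^2z = a^{p+k} b^p a^p b^p, of length 4p+k. Suppose this equals vv. The string starts with a and ends with b, so v does too; thus the boundary between the two copies of v is a b→a transition. There is exactly one such transition, at position 2p+k, so |v| = 2p+k and |vv| = 4p+2k ≠ 4p+k since k ≥ 1. So xy^2z ∉ L.
Contradiction. Therefore L is not regular.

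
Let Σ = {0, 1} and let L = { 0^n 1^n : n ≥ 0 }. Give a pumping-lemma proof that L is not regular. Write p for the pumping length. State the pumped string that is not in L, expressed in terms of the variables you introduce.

0^{p+k} 1^p

Suppose for contradiction that L is regular, and let p be the pumping length.
Take w = 0^p 1^p. Then w ∈ L and |w| = 2p ≥ p.
The pumping lemma gives a decomposition w = xyz where |xy| ≤ p and |y| > 0.
Because |xy| ≤ p and w begins with p copies of 0, we have y = 0^k with 1 ≤ k ≤ p.
Pump with i = 2: xy^2z = 0^{p+k} 1^p. For this to lie in L we would need p = p+k, which forces k = 0. But k ≥ 1, so xy^2z ∉ L.
This contradicts the pumping lemma, so L is not regular.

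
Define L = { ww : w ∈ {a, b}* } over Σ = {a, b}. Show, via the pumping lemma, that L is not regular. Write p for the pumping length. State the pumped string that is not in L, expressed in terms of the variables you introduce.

a^{p+k} b^p a^p b^p

Suppose for contradiction that L is regular, and let p be the pumping length.
Take w = a^p b^p a^p b^p = uu where u = a^pb^p; then w ∈ L and |w| = 4p ≥ p.
Write w = xyz as guaranteed by the lemma, with |xy| ≤ p and |y| ≥ 1.
Since the first p symbols of w are all a's and |xy| ≤ p, y lies entirely in the leading a-block: y = a^k for some k with 1 ≤ k ≤ p.
Pump with i = 2: xy^2z = a^{p+k} b^p a^p b^p, of length 4p+k. Suppose this equals vv. The string starts with a and ends with b, so v does too; thus the boundary between the two copies of v is a b→a transition. There is exactly one such transition, at position 2p+k, so |v| = 2p+k and |vv| = 4p+2k ≠ 4p+k since k ≥ 1. So xy^2z ∉ L.
This contradicts the pumping lemma, so L is not regular.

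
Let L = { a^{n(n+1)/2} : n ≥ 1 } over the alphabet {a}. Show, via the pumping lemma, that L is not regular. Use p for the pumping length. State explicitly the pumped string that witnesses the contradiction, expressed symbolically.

Assume L is regular. Let p be the pumping length given by the pumping lemma.
Take w = a^{p(p+1)/2} ∈ L with |w| = p(p+1)/2 ≥ p.
The pumping lemma gives a decomposition w = xyz where |xy| ≤ p and y is nonempty.
Then y = a^k for some k with 1 ≤ k ≤ p.
Pump with i = 2: xy^2z = a^{p(p+1)/2+k}. Since 1 ≤ k ≤ p, p(p+1)/2 < p(p+1)/2+k ≤ p(p+1)/2+p < (p+1)(p+2)/2, so p(p+1)/2+k is strictly between consecutive triangular numbers. So xy^2z ∉ L.
Contradiction. Therefore L is not regular.

a^{p(p+1)/2+k}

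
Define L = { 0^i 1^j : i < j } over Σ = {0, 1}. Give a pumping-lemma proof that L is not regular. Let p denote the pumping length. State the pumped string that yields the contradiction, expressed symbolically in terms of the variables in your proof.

Suppose for contradiction that L is regular, and let p be the pumping length.
Choose w = 0^p 1^{p+1} ∈ L, with |w| = 2p+1 ≥ p.
By the pumping lemma, w = xyz with |xy| ≤ p and y is nonempty.
Because |xy| ≤ p and w begins with p copies of 0, we have y = 0^k with 1 ≤ k ≤ p.
Consider xy^2z = 0^{p+k} 1^{p+1}. Since k ≥ 1, the 0-count p+k is at least p+1, so i < j fails; thus xy^2z ∉ L.
This contradicts the pumping lemma, so L is not regular.

0^{p+k} 1^{p+1}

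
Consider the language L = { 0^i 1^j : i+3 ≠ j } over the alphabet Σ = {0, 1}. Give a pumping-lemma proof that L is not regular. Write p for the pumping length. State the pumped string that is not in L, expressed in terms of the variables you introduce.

0^{p+p!} 1^{p+p!+3}

Assume L is regular; let p be its pumping constant.
Choose w = 0^p 1^{p+p!+3}. Since p ≠ (p+p!+3)-3 = p+p!, w ∈ L; and |w| ≥ p.
Write w = xyz as guaranteed by the lemma, with |xy| ≤ p and |y| > 0.
Since the first p symbols of w are all 0's and |xy| ≤ p, y lies entirely in the leading 0-block: y = 0^k for some k with 1 ≤ k ≤ p.
Since 1 ≤ k ≤ p, k divides p!; set t = 1 + p!/k. Then xy^t z has p + (p!/k)·k = p + p! copies of 0. Now the 0-count is p+p! and (1-count)-3 = (p+p!+3)-3 = p+p!, so i+3 ≠ j fails. So xy^t z = 0^{p+p!} 1^{p+p!+3} ∉ L.
Contradiction. Therefore L is not regular.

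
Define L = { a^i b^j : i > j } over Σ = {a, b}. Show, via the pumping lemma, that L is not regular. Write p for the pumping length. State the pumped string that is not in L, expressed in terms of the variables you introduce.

Toward a contradiction, assume L is regular with pumping length p.
Choose w = a^{p+1} b^p ∈ L, with |w| = 2p+1 ≥ p.
By the pumping lemma, w = xyz with |xy| ≤ p and |y| > 0.
The first p characters of w are a's, so xy (and hence y) consists only of a's. Write y = a^k, 1 ≤ k ≤ p.
Consider xy^0z = xz = a^{p+1-k} b^p. Since k ≥ 1, the a-count p+1-k is at most p, so i > j fails; thus xz ∉ L.
This contradicts the pumping lemma, so L is not regular.

a^{p+1-k} b^p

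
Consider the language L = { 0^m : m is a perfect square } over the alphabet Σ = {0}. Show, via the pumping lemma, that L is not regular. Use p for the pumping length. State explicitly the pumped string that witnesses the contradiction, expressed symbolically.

0^{p²+k}

Suppose for contradiction that L is regular, and let p be the pumping length.
Take w = 0^{p²} ∈ L with |w| = p² ≥ p.
By the pumping lemma, w = xyz with |xy| ≤ p and |y| > 0.
Then y = 0^k for some k with 1 ≤ k ≤ p.
Pump with i = 2: xy^2z = 0^{p²+k}. Since 1 ≤ k ≤ p, p² < p²+k ≤ p²+p < (p+1)², so p²+k lies strictly between consecutive squares and is not a perfect square. So xy^2z ∉ L.
Contradiction. Therefore L is not regular.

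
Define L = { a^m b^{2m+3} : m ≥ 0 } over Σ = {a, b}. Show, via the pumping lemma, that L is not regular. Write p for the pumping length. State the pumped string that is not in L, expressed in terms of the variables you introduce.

a^{p+k} b^{2p+3}

Suppose for contradiction that L is regular, and let p be the pumping length.
Choose w = a^p b^{2p+3}, which is in L with |w| = 3p+3 ≥ p.
By the pumping lemma, w = xyz with |xy| ≤ p and y is nonempty.
Since the first p symbols of w are all a's and |xy| ≤ p, y lies entirely in the leading a-block: y = a^k for some k with 1 ≤ k ≤ p.
Pump with i = 2: xy^2z = a^{p+k} b^{2p+3}. For this to lie in L we would need 2p+3 = 2(p+k)+3, which forces k = 0. But k ≥ 1, so xy^2z ∉ L.
This is a contradiction; hence L is not regular.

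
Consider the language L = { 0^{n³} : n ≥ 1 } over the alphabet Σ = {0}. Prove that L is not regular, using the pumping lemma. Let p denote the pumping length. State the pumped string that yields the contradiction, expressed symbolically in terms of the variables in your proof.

Suppose for contradiction that L is regular, and let p be the pumping length.
Take w = 0^{p³} ∈ L with |w| = p³ ≥ p.
Write w = xyz as guaranteed by the lemma, with |xy| ≤ p and |y| > 0.
Then y = 0^k for some k with 1 ≤ k ≤ p.
Pump with i = 2: xy^2z = 0^{p³+k}. Since 1 ≤ k ≤ p, p³ < p³+k ≤ p³+p < p³+3p²+3p+1 = (p+1)³, so p³+k is not a perfect cube. So xy^2z ∉ L.
This is a contradiction; hence L is not regular.

0^{p³+k}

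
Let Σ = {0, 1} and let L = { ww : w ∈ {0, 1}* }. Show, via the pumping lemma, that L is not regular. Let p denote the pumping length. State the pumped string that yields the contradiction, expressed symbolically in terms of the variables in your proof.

0^{p+k} 1^p 0^p 1^p

Suppose for contradiction that L is regular, and let p be the pumping length.
Take w = 0^p 1^p 0^p 1^p = uu where u = 0^p1^p; then w ∈ L and |w| = 4p ≥ p.
By the pumping lemma, w = xyz with |xy| ≤ p and |y| ≥ 1.
Since the first p symbols of w are all 0's and |xy| ≤ p, y lies entirely in the leading 0-block: y = 0^k for some k with 1 ≤ k ≤ p.
Pump with i = 2: xy^2z = 0^{p+k} 1^p 0^p 1^p, of length 4p+k. Suppose this equals vv. The string starts with 0 and ends with 1, so v does too; thus the boundary between the two copies of v is a 1→0 transition. There is exactly one such transition, at position 2p+k, so |v| = 2p+k and |vv| = 4p+2k ≠ 4p+k since k ≥ 1. So xy^2z ∉ L.
Contradiction. Therefore L is not regular.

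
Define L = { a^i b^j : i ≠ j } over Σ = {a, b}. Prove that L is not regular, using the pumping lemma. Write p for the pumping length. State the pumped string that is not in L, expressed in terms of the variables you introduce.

Toward a contradiction, assume L is regular with pumping length p.
Choose w = a^p b^{p+p!}. Since p ≠ p+p!, w ∈ L; and |w| ≥ p.
The pumping lemma gives a decomposition w = xyz where |xy| ≤ p and y is nonempty.
Because |xy| ≤ p and w begins with p copies of a, we have y = a^k with 1 ≤ k ≤ p.
Since 1 ≤ k ≤ p, k divides p!; set t = 1 + p!/k. Then xy^t z has p + (p!/k)·k = p + p! copies of a. Now the a-count equals the b-count, so i ≠ j fails. So xy^t z = a^{p+p!} b^{p+p!} ∉ L.
Contradiction. Therefore L is not regular.

a^{p+p!} b^{p+p!}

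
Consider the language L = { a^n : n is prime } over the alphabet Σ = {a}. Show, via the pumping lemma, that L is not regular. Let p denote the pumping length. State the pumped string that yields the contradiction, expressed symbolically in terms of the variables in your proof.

Assume L is regular. Let p be the pumping length given by the pumping lemma.
Let q be a prime with q ≥ p+2 (infinitely many primes exist), and take w = a^q ∈ L with |w| = q ≥ p.
Write w = xyz as guaranteed by the lemma, with |xy| ≤ p and y is nonempty.
Then y = a^k for some k with 1 ≤ k ≤ p.
Since 1 ≤ k ≤ p, |xz| = q-k. Pump with i = q+1: |xy^{q+1}z| = (q-k)+(q+1)k = q+qk = q(1+k), which is composite (both factors ≥ 2). So xy^{q+1}z = a^{q(1+k)} ∉ L.
Contradiction. Therefore L is not regular.

a^{q(1+k)}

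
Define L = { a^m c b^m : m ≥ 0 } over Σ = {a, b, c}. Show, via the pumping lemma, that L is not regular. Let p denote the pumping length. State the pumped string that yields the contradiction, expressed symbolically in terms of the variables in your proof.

a^{p+k} c b^p

Assume L is regular. Let p be the pumping length given by the pumping lemma.
Take w = a^p c b^p ∈ L with |w| = 2p+1 ≥ p.
The pumping lemma gives a decomposition w = xyz where |xy| ≤ p and y is nonempty.
Since the first p symbols of w are all a's and |xy| ≤ p, y lies entirely in the leading a-block: y = a^k for some k with 1 ≤ k ≤ p.
Pump with i = 2: xy^2z = a^{p+k} c b^p, which would require p+k = p. But k ≥ 1, so xy^2z ∉ L.
This is a contradiction; hence L is not regular.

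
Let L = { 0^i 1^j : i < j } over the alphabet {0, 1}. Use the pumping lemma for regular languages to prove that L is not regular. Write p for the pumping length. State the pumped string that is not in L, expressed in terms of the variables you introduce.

0^{p+k} 1^{p+1}

Suppose for contradiction that L is regular, and let p be the pumping length.
Choose w = 0^p 1^{p+1} ∈ L, with |w| = 2p+1 ≥ p.
The pumping lemma gives a decomposition w = xyz where |xy| ≤ p and |y| > 0.
The first p characters of w are 0's, so xy (and hence y) consists only of 0's. Write y = 0^k, 1 ≤ k ≤ p.
Consider xy^2z = 0^{p+k} 1^{p+1}. Since k ≥ 1, the 0-count p+k is at least p+1, so i < j fails; thus xy^2z ∉ L.
This contradicts the pumping lemma, so L is not regular.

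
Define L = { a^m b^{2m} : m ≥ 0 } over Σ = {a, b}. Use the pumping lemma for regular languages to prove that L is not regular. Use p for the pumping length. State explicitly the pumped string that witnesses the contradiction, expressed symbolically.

a^{p+k} b^{2p}

Suppose for contradiction that L is regular, and let p be the pumping length.
Let w = a^p b^{2p} ∈ L; note |w| = 3p ≥ p.
Write w = xyz as guaranteed by the lemma, with |xy| ≤ p and y is nonempty.
The first p characters of w are a's, so xy (and hence y) consists only of a's. Write y = a^k, 1 ≤ k ≤ p.
Pump with i = 2: xy^2z = a^{p+k} b^{2p}. For this to lie in L we would need 2p = 2(p+k), which forces k = 0. But k ≥ 1, so xy^2z ∉ L.
This contradicts the pumping lemma, so L is not regular.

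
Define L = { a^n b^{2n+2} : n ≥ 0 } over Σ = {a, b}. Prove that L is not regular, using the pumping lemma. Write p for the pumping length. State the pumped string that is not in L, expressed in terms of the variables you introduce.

a^{p+k} b^{2p+2}

Toward a contradiction, assume L is regular with pumping length p.
Choose w = a^p b^{2p+2}, which is in L with |w| = 3p+2 ≥ p.
Write w = xyz as guaranteed by the lemma, with |xy| ≤ p and |y| ≥ 1.
The first p characters of w are a's, so xy (and hence y) consists only of a's. Write y = a^k, 1 ≤ k ≤ p.
Pump with i = 2: xy^2z = a^{p+k} b^{2p+2}. For this to lie in L we would need 2p+2 = 2(p+k)+2, which forces k = 0. But k ≥ 1, so xy^2z ∉ L.
This contradicts the pumping lemma, so L is not regular.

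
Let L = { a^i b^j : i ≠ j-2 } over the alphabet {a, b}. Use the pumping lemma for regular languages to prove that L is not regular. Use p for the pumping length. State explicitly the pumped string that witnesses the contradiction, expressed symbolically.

Assume L is regular; let p be its pumping constant.
Choose w = a^p b^{p+p!+2}. Since p ≠ (p+p!+2)-2 = p+p!, w ∈ L; and |w| ≥ p.
By the pumping lemma, w = xyz with |xy| ≤ p and |y| > 0.
Because |xy| ≤ p and w begins with p copies of a, we have y = a^k with 1 ≤ k ≤ p.
Since 1 ≤ k ≤ p, k divides p!; set t = 1 + p!/k. Then xy^t z has p + (p!/k)·k = p + p! copies of a. Now the a-count is p+p! and (b-count)-2 = (p+p!+2)-2 = p+p!, so i ≠ j-2 fails. So xy^t z = a^{p+p!} b^{p+p!+2} ∉ L.
Contradiction. Therefore L is not regular.

a^{p+p!} b^{p+p!+2}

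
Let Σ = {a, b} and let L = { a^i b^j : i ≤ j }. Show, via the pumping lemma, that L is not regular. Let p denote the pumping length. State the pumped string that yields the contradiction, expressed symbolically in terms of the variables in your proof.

a^{p+k} b^p

Assume L is regular. Let p be the pumping length given by the pumping lemma.
Choose w = a^p b^p ∈ L, with |w| = 2p ≥ p.
The pumping lemma gives a decomposition w = xyz where |xy| ≤ p and y is nonempty.
The first p characters of w are a's, so xy (and hence y) consists only of a's. Write y = a^k, 1 ≤ k ≤ p.
Consider xy^2z = a^{p+k} b^p. Since k ≥ 1, the a-count p+k exceeds the b-count p, so i ≤ j fails; thus xy^2z ∉ L.
This is a contradiction; hence L is not regular.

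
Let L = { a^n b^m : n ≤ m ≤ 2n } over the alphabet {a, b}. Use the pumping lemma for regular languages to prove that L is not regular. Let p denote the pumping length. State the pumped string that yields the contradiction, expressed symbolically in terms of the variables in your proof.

Assume L is regular; let p be its pumping constant.
Take w = a^p b^p ∈ L (since p ≤ p ≤ 2p), with |w| = 2p ≥ p.
By the pumping lemma, w = xyz with |xy| ≤ p and |y| > 0.
Because |xy| ≤ p and w begins with p copies of a, we have y = a^k with 1 ≤ k ≤ p.
Pump with i = 2: xy^2z = a^{p+k} b^p. Now n = p+k > p = m, so the condition n ≤ m fails. Thus xy^2z ∉ L.
Contradiction. Therefore L is not regular.

a^{p+k} b^p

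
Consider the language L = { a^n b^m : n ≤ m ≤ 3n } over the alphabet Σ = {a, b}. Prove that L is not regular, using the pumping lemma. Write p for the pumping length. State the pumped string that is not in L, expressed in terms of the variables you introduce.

a^{p+k} b^p

Assume L is regular; let p be its pumping constant.
Take w = a^p b^p ∈ L (since p ≤ p ≤ 3p), with |w| = 2p ≥ p.
The pumping lemma gives a decomposition w = xyz where |xy| ≤ p and |y| ≥ 1.
Because |xy| ≤ p and w begins with p copies of a, we have y = a^k with 1 ≤ k ≤ p.
Pump with i = 2: xy^2z = a^{p+k} b^p. Now n = p+k > p = m, so the condition n ≤ m fails. Thus xy^2z ∉ L.
This contradicts the pumping lemma, so L is not regular.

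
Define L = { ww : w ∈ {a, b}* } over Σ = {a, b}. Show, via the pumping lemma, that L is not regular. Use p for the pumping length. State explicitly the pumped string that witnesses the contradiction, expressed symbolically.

a^{p+k} b^p a^p b^p

Toward a contradiction, assume L is regular with pumping length p.
Take w = a^p b^p a^p b^p = uu where u = a^pb^p; then w ∈ L and |w| = 4p ≥ p.
By the pumping lemma, w = xyz with |xy| ≤ p and |y| ≥ 1.
Because |xy| ≤ p and w begins with p copies of a, we have y = a^k with 1 ≤ k ≤ p.
Pump with i = 2: xy^2z = a^{p+k} b^p a^p b^p, of length 4p+k. Suppose this equals vv. The string starts with a and ends with b, so v does too; thus the boundary between the two copies of v is a b→a transition. There is exactly one such transition, at position 2p+k, so |v| = 2p+k and |vv| = 4p+2k ≠ 4p+k since k ≥ 1. So xy^2z ∉ L.
This contradicts the pumping lemma, so L is not regular.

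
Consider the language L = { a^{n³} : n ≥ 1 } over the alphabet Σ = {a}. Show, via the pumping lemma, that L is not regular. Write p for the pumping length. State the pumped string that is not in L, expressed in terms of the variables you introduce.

Assume L is regular. Let p be the pumping length given by the pumping lemma.
Take w = a^{p³} ∈ L with |w| = p³ ≥ p.
Write w = xyz as guaranteed by the lemma, with |xy| ≤ p and |y| ≥ 1.
Then y = a^k for some k with 1 ≤ k ≤ p.
Pump with i = 2: xy^2z = a^{p³+k}. Since 1 ≤ k ≤ p, p³ < p³+k ≤ p³+p < p³+3p²+3p+1 = (p+1)³, so p³+k is not a perfect cube. So xy^2z ∉ L.
Contradiction. Therefore L is not regular.

a^{p³+k}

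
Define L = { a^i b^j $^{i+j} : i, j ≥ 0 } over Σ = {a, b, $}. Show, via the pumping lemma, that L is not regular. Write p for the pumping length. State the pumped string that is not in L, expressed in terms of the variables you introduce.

a^{p+k} b^p $^{2p}

Assume L is regular; let p be its pumping constant.
Take w = a^p b^p $^{2p} ∈ L (with i=j=p, i+j=2p), |w| = 4p ≥ p.
By the pumping lemma, w = xyz with |xy| ≤ p and |y| > 0.
Since the first p symbols of w are all a's and |xy| ≤ p, y lies entirely in the leading a-block: y = a^k for some k with 1 ≤ k ≤ p.
Consider xy^2z = a^{p+k} b^p $^{2p}. Now the a- and b-counts sum to 2p+k, but the $-count is 2p ≠ 2p+k. So xy^2z ∉ L.
Contradiction. Therefore L is not regular.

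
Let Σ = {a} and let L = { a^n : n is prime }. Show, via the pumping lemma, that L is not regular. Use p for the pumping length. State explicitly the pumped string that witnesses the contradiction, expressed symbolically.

Toward a contradiction, assume L is regular with pumping length p.
Let q be a prime with q ≥ p+2 (infinitely many primes exist), and take w = a^q ∈ L with |w| = q ≥ p.
By the pumping lemma, w = xyz with |xy| ≤ p and |y| > 0.
Then y = a^k for some k with 1 ≤ k ≤ p.
Since 1 ≤ k ≤ p, |xz| = q-k. Pump with i = q+1: |xy^{q+1}z| = (q-k)+(q+1)k = q+qk = q(1+k), which is composite (both factors ≥ 2). So xy^{q+1}z = a^{q(1+k)} ∉ L.
This is a contradiction; hence L is not regular.

a^{q(1+k)}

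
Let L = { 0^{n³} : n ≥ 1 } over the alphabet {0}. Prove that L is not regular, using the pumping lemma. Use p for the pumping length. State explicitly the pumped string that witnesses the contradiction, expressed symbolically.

0^{p³+k}

Assume L is regular; let p be its pumping constant.
Take w = 0^{p³} ∈ L with |w| = p³ ≥ p.
By the pumping lemma, w = xyz with |xy| ≤ p and |y| > 0.
Then y = 0^k for some k with 1 ≤ k ≤ p.
Pump with i = 2: xy^2z = 0^{p³+k}. Since 1 ≤ k ≤ p, p³ < p³+k ≤ p³+p < p³+3p²+3p+1 = (p+1)³, so p³+k is not a perfect cube. So xy^2z ∉ L.
This is a contradiction; hence L is not regular.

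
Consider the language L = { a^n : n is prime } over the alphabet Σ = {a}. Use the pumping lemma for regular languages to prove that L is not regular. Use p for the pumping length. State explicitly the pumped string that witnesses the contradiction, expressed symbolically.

a^{q(1+k)}

Toward a contradiction, assume L is regular with pumping length p.
Let q be a prime with q ≥ p+2 (infinitely many primes exist), and take w = a^q ∈ L with |w| = q ≥ p.
Write w = xyz as guaranteed by the lemma, with |xy| ≤ p and |y| ≥ 1.
Then y = a^k for some k with 1 ≤ k ≤ p.
Since 1 ≤ k ≤ p, |xz| = q-k. Pump with i = q+1: |xy^{q+1}z| = (q-k)+(q+1)k = q+qk = q(1+k), which is composite (both factors ≥ 2). So xy^{q+1}z = a^{q(1+k)} ∉ L.
Contradiction. Therefore L is not regular.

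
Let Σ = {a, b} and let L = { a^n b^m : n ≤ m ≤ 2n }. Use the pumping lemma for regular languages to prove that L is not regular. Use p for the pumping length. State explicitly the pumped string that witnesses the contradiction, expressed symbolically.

a^{p+k} b^p

Suppose for contradiction that L is regular, and let p be the pumping length.
Take w = a^p b^p ∈ L (since p ≤ p ≤ 2p), with |w| = 2p ≥ p.
By the pumping lemma, w = xyz with |xy| ≤ p and y is nonempty.
The first p characters of w are a's, so xy (and hence y) consists only of a's. Write y = a^k, 1 ≤ k ≤ p.
Pump with i = 2: xy^2z = a^{p+k} b^p. Now n = p+k > p = m, so the condition n ≤ m fails. Thus xy^2z ∉ L.
Contradiction. Therefore L is not regular.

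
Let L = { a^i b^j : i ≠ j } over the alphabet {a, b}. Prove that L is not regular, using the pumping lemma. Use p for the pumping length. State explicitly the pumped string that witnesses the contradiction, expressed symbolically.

a^{p+p!} b^{p+p!}

Assume L is regular. Let p be the pumping length given by the pumping lemma.
Choose w = a^p b^{p+p!}. Since p ≠ p+p!, w ∈ L; and |w| ≥ p.
By the pumping lemma, w = xyz with |xy| ≤ p and y is nonempty.
Since the first p symbols of w are all a's and |xy| ≤ p, y lies entirely in the leading a-block: y = a^k for some k with 1 ≤ k ≤ p.
Since 1 ≤ k ≤ p, k divides p!; set t = 1 + p!/k. Then xy^t z has p + (p!/k)·k = p + p! copies of a. Now the a-count equals the b-count, so i ≠ j fails. So xy^t z = a^{p+p!} b^{p+p!} ∉ L.
This contradicts the pumping lemma, so L is not regular.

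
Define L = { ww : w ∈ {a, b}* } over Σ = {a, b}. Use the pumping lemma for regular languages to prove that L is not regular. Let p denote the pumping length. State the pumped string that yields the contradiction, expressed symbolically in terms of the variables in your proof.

a^{p+k} b^p a^p b^p

Assume L is regular. Let p be the pumping length given by the pumping lemma.
Take w = a^p b^p a^p b^p = uu where u = a^pb^p; then w ∈ L and |w| = 4p ≥ p.
By the pumping lemma, w = xyz with |xy| ≤ p and |y| ≥ 1.
Because |xy| ≤ p and w begins with p copies of a, we have y = a^k with 1 ≤ k ≤ p.
Pump with i = 2: xy^2z = a^{p+k} b^p a^p b^p, of length 4p+k. Suppose this equals vv. The string starts with a and ends with b, so v does too; thus the boundary between the two copies of v is a b→a transition. There is exactly one such transition, at position 2p+k, so |v| = 2p+k and |vv| = 4p+2k ≠ 4p+k since k ≥ 1. So xy^2z ∉ L.
Contradiction. Therefore L is not regular.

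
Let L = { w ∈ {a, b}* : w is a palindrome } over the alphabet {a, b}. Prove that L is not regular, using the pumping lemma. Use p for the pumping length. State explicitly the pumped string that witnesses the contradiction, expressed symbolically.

a^{p+k} b a^p

Assume L is regular. Let p be the pumping length given by the pumping lemma.
Take w = a^p b a^p, a palindrome of length 2p+1 ≥ p.
By the pumping lemma, w = xyz with |xy| ≤ p and |y| ≥ 1.
Because |xy| ≤ p and w begins with p copies of a, we have y = a^k with 1 ≤ k ≤ p.
Pump with i = 2: xy^2z = a^{p+k} b a^p. Its reverse is a^p b a^{p+k}, which differs from xy^2z since k ≥ 1. So xy^2z is not a palindrome and xy^2z ∉ L.
This contradicts the pumping lemma, so L is not regular.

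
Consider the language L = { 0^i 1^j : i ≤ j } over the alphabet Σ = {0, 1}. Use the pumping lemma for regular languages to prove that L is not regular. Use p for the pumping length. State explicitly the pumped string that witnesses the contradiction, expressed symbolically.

Suppose for contradiction that L is regular, and let p be the pumping length.
Choose w = 0^p 1^p ∈ L, with |w| = 2p ≥ p.
The pumping lemma gives a decomposition w = xyz where |xy| ≤ p and |y| ≥ 1.
Because |xy| ≤ p and w begins with p copies of 0, we have y = 0^k with 1 ≤ k ≤ p.
Consider xy^2z = 0^{p+k} 1^p. Since k ≥ 1, the 0-count p+k exceeds the 1-count p, so i ≤ j fails; thus xy^2z ∉ L.
This is a contradiction; hence L is not regular.

0^{p+k} 1^p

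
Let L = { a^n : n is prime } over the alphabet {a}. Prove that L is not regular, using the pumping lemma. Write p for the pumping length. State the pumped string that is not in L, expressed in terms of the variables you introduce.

a^{q(1+k)}

Toward a contradiction, assume L is regular with pumping length p.
Let q be a prime with q ≥ p+2 (infinitely many primes exist), and take w = a^q ∈ L with |w| = q ≥ p.
By the pumping lemma, w = xyz with |xy| ≤ p and |y| > 0.
Then y = a^k for some k with 1 ≤ k ≤ p.
Since 1 ≤ k ≤ p, |xz| = q-k. Pump with i = q+1: |xy^{q+1}z| = (q-k)+(q+1)k = q+qk = q(1+k), which is composite (both factors ≥ 2). So xy^{q+1}z = a^{q(1+k)} ∉ L.
This contradicts the pumping lemma, so L is not regular.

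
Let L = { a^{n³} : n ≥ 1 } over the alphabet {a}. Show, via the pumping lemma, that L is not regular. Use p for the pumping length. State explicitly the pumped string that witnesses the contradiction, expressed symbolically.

a^{p³+k}

Suppose for contradiction that L is regular, and let p be the pumping length.
Take w = a^{p³} ∈ L with |w| = p³ ≥ p.
Write w = xyz as guaranteed by the lemma, with |xy| ≤ p and |y| > 0.
Then y = a^k for some k with 1 ≤ k ≤ p.
Pump with i = 2: xy^2z = a^{p³+k}. Since 1 ≤ k ≤ p, p³ < p³+k ≤ p³+p < p³+3p²+3p+1 = (p+1)³, so p³+k is not a perfect cube. So xy^2z ∉ L.
This is a contradiction; hence L is not regular.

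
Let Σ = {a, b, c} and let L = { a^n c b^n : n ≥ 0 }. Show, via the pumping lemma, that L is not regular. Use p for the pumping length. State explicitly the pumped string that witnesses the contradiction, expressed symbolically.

Toward a contradiction, assume L is regular with pumping length p.
Take w = a^p c b^p ∈ L with |w| = 2p+1 ≥ p.
Write w = xyz as guaranteed by the lemma, with |xy| ≤ p and |y| > 0.
The first p characters of w are a's, so xy (and hence y) consists only of a's. Write y = a^k, 1 ≤ k ≤ p.
Pump with i = 2: xy^2z = a^{p+k} c b^p, which would require p+k = p. But k ≥ 1, so xy^2z ∉ L.
This is a contradiction; hence L is not regular.

a^{p+k} c b^p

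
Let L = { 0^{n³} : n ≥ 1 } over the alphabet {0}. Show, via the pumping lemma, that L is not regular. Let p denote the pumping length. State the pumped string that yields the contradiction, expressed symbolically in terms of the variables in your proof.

Assume L is regular. Let p be the pumping length given by the pumping lemma.
Take w = 0^{p³} ∈ L with |w| = p³ ≥ p.
The pumping lemma gives a decomposition w = xyz where |xy| ≤ p and y is nonempty.
Then y = 0^k for some k with 1 ≤ k ≤ p.
Pump with i = 2: xy^2z = 0^{p³+k}. Since 1 ≤ k ≤ p, p³ < p³+k ≤ p³+p < p³+3p²+3p+1 = (p+1)³, so p³+k is not a perfect cube. So xy^2z ∉ L.
This contradicts the pumping lemma, so L is not regular.

0^{p³+k}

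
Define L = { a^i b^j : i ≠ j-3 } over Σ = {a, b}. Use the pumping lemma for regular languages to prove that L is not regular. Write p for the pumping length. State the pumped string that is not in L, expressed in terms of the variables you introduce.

Assume L is regular; let p be its pumping constant.
Choose w = a^p b^{p+p!+3}. Since p ≠ (p+p!+3)-3 = p+p!, w ∈ L; and |w| ≥ p.
Write w = xyz as guaranteed by the lemma, with |xy| ≤ p and |y| ≥ 1.
The first p characters of w are a's, so xy (and hence y) consists only of a's. Write y = a^k, 1 ≤ k ≤ p.
Since 1 ≤ k ≤ p, k divides p!; set t = 1 + p!/k. Then xy^t z has p + (p!/k)·k = p + p! copies of a. Now the a-count is p+p! and (b-count)-3 = (p+p!+3)-3 = p+p!, so i ≠ j-3 fails. So xy^t z = a^{p+p!} b^{p+p!+3} ∉ L.
Contradiction. Therefore L is not regular.

a^{p+p!} b^{p+p!+3}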